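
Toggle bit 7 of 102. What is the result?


102 ^ (1 << 7) = 102 ^ 128 = 230

230


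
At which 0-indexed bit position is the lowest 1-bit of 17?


0b10001. Lowest set bit at position 0

0


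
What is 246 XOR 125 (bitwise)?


0b11110110 ^ 0b1111101 = 0b10001011 = 139

139


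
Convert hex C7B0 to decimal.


C7B0 hex = 51120 decimal

51120


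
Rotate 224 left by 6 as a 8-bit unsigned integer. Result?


Rotate 0b11100000 left by 6 (8-bit) = 0b111000 = 56

56


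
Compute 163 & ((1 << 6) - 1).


163 & 63 = 35

35


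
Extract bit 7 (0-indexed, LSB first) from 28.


0b11100, position 7 = 0

0


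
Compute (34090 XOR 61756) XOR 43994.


Step 1: 34090 ^ 61756 = 29718
Step 2: 29718 ^ 43994 = 57292

57292


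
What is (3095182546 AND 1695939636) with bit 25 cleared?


Step 1: 3095182546 & 1695939636 = 538229776
Step 2: 538229776 & ~(1 << 25) = 538229776

538229776


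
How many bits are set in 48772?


0b1011111010000100 has 8 set bits

8


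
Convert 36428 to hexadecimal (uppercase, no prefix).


36428 = 8E4C hex

8E4C


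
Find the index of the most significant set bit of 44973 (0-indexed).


0b1010111110101101. Highest set bit at position 15

15


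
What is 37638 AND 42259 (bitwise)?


0b1001001100000110 & 0b1010010100010011 = 0b1000000100000010 = 33026

33026


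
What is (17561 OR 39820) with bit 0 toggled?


Step 1: 17561 | 39820 = 57245
Step 2: 57245 ^ (1 << 0) = 57245 ^ 1 = 57244

57244


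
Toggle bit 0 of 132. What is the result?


132 ^ (1 << 0) = 132 ^ 1 = 133

133


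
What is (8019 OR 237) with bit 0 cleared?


Step 1: 8019 | 237 = 8191
Step 2: 8191 & ~(1 << 0) = 8190

8190


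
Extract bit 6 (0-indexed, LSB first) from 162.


0b10100010, position 6 = 0

0


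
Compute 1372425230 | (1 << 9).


1372425230 | (1 << 9) = 1372425230 | 512 = 1372425742

1372425742


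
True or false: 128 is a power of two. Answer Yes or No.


0b10000000. Only one bit set => Yes

Yes


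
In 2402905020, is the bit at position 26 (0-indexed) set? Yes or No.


0b10001111001110010110101110111100, bit 26 = 1. Yes

Yes


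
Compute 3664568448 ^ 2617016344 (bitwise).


0b11011010011011001110000010000000 ^ 0b10011011111111001000000000011000 = 0b1000001100100000110000010011000 = 1099980952

1099980952


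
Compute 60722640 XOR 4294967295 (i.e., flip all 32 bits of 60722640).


60722640 ^ 4294967295 = 4234244655

4234244655


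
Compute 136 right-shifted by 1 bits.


0b10001000 >> 1 = 0b1000100 = 68

68


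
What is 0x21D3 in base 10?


21D3 hex = 8659 decimal

8659


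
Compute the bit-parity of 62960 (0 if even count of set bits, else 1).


0b1111010111110000 has 10 ones => parity 0

0


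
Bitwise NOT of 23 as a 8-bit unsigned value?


~0b10111 = 0b11101000 = 232 (8-bit unsigned)

232


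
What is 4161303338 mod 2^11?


4161303338 & 2047 = 810

810


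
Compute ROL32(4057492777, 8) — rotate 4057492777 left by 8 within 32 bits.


Rotate 0b11110001110110000110110100101001 left by 8 (32-bit) = 0b11011000011011010010100111110001 = 3631032817

3631032817


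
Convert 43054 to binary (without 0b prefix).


43054 = 1010100000101110 in binary

1010100000101110


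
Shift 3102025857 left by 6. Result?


0b10111000111001010010100010000001 << 6 = 0b10111000111001010010100010000001000000 = 198529654848

198529654848


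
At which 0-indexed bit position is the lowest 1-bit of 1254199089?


0b1001010110000011000111100110001. Lowest set bit at position 0

0


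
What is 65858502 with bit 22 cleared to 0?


65858502 & ~(1 << 22) = 61664198

61664198


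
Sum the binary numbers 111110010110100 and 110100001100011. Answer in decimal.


111110010110100 + 110100001100011 = 1110010100010111 = 58647

58647


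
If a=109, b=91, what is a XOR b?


109 ^ 91 = 54

54


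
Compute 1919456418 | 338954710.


0b1110010011010001001010010100010 | 0b10100001101000000100111010110 = 0b1110110011111001001110111110110 = 1987878390

1987878390


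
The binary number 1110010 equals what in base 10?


1110010 in decimal = 114

114


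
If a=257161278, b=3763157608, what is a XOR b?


257161278 ^ 3763157608 = 4011770454

4011770454


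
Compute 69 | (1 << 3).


69 | (1 << 3) = 69 | 8 = 77

77


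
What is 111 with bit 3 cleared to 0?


111 & ~(1 << 3) = 103

103


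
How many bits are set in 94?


0b1011110 has 5 set bits

5


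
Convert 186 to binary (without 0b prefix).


186 = 10111010 in binary

10111010


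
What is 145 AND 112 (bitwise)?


0b10010001 & 0b1110000 = 0b10000 = 16

16


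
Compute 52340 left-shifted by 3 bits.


0b1100110001110100 << 3 = 0b1100110001110100000 = 418720

418720


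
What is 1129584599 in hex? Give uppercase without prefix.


1129584599 = 435417D7 hex

435417D7


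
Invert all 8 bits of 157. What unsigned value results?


157 ^ 255 = 98

98


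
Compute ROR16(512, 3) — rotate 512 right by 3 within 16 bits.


Rotate 0b1000000000 right by 3 (16-bit) = 0b1000000 = 64

64


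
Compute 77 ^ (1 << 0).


77 ^ (1 << 0) = 77 ^ 1 = 76

76


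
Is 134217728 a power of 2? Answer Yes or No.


0b1000000000000000000000000000. Only one bit set => Yes

Yes


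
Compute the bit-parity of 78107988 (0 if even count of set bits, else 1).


0b100101001111101010101010100 has 14 ones => parity 0

0


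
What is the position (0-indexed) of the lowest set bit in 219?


0b11011011. Lowest set bit at position 0

0


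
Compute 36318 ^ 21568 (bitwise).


0b1000110111011110 ^ 0b101010001000000 = 0b1101100110011110 = 55710

55710


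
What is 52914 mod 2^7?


52914 & 127 = 50

50


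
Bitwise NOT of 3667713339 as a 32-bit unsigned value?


~0b11011010100111001101110100111011 = 0b100101011000110010001011000100 = 627253956 (32-bit unsigned)

627253956


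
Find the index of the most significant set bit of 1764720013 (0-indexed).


0b1101001001011110111110110001101. Highest set bit at position 30

30


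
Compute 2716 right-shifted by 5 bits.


0b101010011100 >> 5 = 0b1010100 = 84

84


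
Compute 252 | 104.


0b11111100 | 0b1101000 = 0b11111100 = 252

252


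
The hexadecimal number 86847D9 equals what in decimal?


86847D9 hex = 141051865 decimal

141051865


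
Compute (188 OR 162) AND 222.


Step 1: 188 | 162 = 190
Step 2: 190 & 222 = 158

158


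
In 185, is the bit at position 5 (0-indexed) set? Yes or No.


0b10111001, bit 5 = 1. Yes

Yes


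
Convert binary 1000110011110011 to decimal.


1000110011110011 in decimal = 36083

36083


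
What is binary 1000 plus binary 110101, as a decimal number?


1000 + 110101 = 111101 = 61

61


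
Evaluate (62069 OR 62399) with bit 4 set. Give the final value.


Step 1: 62069 | 62399 = 62463
Step 2: 62463 | (1 << 4) = 62463 | 16 = 62463

62463


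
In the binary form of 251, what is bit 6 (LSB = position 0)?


0b11111011, position 6 = 1

1


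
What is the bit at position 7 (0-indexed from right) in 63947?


0b1111100111001011, position 7 = 1

1


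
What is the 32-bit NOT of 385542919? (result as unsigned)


~0b10110111110101110101100000111 = 0b11101001000001010001010011111000 = 3909424376 (32-bit unsigned)

3909424376


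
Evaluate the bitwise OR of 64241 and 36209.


0b1111101011110001 | 0b1000110101110001 = 0b1111111111110001 = 65521

65521


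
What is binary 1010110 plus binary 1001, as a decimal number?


1010110 + 1001 = 1011111 = 95

95


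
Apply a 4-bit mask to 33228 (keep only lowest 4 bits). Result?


33228 & 15 = 12

12


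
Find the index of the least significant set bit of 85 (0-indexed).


0b1010101. Lowest set bit at position 0

0


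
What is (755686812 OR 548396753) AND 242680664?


Step 1: 755686812 | 548396753 = 766500829
Step 2: 766500829 & 242680664 = 203883352

203883352


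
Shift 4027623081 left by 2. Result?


0b11110000000100001010011010101001 << 2 = 0b1111000000010000101001101010100100 = 16110492324

16110492324


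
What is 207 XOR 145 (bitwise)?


0b11001111 ^ 0b10010001 = 0b1011110 = 94

94


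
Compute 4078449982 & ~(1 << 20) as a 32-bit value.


4078449982 & ~(1 << 20) = 4077401406

4077401406


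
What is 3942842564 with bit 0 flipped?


3942842564 ^ (1 << 0) = 3942842564 ^ 1 = 3942842565

3942842565


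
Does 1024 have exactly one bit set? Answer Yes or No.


0b10000000000. Only one bit set => Yes

Yes


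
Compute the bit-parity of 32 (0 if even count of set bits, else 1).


0b100000 has 1 ones => parity 1

1


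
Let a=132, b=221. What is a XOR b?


132 ^ 221 = 89

89


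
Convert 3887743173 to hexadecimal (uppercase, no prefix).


3887743173 = E7BA40C5 hex

E7BA40C5


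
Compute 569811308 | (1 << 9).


569811308 | (1 << 9) = 569811308 | 512 = 569811820

569811820


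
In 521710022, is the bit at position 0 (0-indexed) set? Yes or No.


0b11111000110001010100111000110, bit 0 = 0. No

No


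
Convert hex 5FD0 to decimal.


5FD0 hex = 24528 decimal

24528


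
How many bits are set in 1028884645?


0b111101010100111000100010100101 has 15 set bits

15


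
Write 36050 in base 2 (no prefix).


36050 = 1000110011010010 in binary

1000110011010010


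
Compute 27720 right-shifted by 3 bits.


0b110110001001000 >> 3 = 0b110110001001 = 3465

3465


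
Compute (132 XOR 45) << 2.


Step 1: 132 ^ 45 = 169
Step 2: 169 << 2 = 676

676


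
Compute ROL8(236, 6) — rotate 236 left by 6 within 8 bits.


Rotate 0b11101100 left by 6 (8-bit) = 0b111011 = 59

59


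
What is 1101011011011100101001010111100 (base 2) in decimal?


1101011011011100101001010111100 in decimal = 1802392252

1802392252


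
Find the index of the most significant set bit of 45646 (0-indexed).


0b1011001001001110. Highest set bit at position 15

15


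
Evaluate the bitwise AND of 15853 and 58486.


0b11110111101101 & 0b1110010001110110 = 0b10010001100100 = 9316

9316


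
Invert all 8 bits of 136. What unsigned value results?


136 ^ 255 = 119

119


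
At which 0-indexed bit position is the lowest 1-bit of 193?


0b11000001. Lowest set bit at position 0

0


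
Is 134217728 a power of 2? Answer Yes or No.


0b1000000000000000000000000000. Only one bit set => Yes

Yes


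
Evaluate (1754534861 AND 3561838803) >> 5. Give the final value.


Step 1: 1754534861 & 3561838803 = 1074008257
Step 2: 1074008257 >> 5 = 33562758

33562758


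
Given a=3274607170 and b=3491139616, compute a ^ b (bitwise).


3274607170 ^ 3491139616 = 322443874

322443874


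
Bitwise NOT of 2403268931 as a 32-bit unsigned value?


~0b10001111001111101111100101000011 = 0b1110000110000010000011010111100 = 1891698364 (32-bit unsigned)

1891698364


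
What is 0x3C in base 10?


3C hex = 60 decimal

60


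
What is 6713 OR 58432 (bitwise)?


0b1101000111001 | 0b1110010001000000 = 0b1111111001111001 = 65145

65145


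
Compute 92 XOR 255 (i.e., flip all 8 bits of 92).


92 ^ 255 = 163

163


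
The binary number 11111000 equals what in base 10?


11111000 in decimal = 248

248


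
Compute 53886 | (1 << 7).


53886 | (1 << 7) = 53886 | 128 = 54014

54014


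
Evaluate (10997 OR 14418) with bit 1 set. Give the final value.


Step 1: 10997 | 14418 = 15095
Step 2: 15095 | (1 << 1) = 15095 | 2 = 15095

15095


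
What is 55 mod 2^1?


55 & 1 = 1

1


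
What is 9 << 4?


0b1001 << 4 = 0b10010000 = 144

144


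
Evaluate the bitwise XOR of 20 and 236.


0b10100 ^ 0b11101100 = 0b11111000 = 248

248


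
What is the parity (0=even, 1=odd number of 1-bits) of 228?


0b11100100 has 4 ones => parity 0

0


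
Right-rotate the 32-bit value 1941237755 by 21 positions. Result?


Rotate 0b1110011101101001110111111111011 right by 21 (32-bit) = 0b10100111011111111101101110011101 = 2810174365

2810174365


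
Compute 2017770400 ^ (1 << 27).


2017770400 ^ (1 << 27) = 2017770400 ^ 134217728 = 1883552672

1883552672


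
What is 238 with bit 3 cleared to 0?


238 & ~(1 << 3) = 230

230


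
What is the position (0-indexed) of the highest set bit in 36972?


0b1001000001101100. Highest set bit at position 15

15


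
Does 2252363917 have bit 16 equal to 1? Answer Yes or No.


0b10000110010000000101100010001101, bit 16 = 0. No

No


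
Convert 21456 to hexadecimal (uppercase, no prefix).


21456 = 53D0 hex

53D0


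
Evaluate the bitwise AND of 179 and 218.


0b10110011 & 0b11011010 = 0b10010010 = 146

146


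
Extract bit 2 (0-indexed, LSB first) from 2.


0b10, position 2 = 0

0


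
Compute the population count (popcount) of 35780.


0b1000101111000100 has 7 set bits

7


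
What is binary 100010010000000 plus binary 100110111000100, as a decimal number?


100010010000000 + 100110111000100 = 1001001001000100 = 37444

37444


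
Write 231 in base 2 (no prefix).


231 = 11100111 in binary

11100111


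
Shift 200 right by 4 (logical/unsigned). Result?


0b11001000 >> 4 = 0b1100 = 12

12


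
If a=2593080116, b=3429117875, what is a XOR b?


2593080116 ^ 3429117875 = 1458269319

1458269319


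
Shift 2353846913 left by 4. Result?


0b10001100010011001101101010000001 << 4 = 0b100011000100110011011010100000010000 = 37661550608

37661550608


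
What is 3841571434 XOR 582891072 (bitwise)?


0b11100100111110011011101001101010 ^ 0b100010101111100011011001000000 = 0b11000110010001111000110000101010 = 3326577706

3326577706


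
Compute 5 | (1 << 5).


5 | (1 << 5) = 5 | 32 = 37

37


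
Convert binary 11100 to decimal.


11100 in decimal = 28

28


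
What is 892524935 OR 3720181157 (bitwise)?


0b110101001100101101100110000111 | 0b11011101101111010111010110100101 = 0b11111101101111111111110110100111 = 4257217959

4257217959


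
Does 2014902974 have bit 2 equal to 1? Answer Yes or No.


0b1111000000110001111101010111110, bit 2 = 1. Yes

Yes


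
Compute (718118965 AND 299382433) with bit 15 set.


Step 1: 718118965 & 299382433 = 13115425
Step 2: 13115425 | (1 << 15) = 13115425 | 32768 = 13148193

13148193


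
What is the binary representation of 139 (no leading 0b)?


139 = 10001011 in binary

10001011


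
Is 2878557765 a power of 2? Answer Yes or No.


0b10101011100100110100111001000101. Multiple bits set => No

No


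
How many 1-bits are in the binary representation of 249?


0b11111001 has 6 set bits

6


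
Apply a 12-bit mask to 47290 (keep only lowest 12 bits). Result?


47290 & 4095 = 2234

2234


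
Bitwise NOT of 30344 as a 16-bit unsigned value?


~0b111011010001000 = 0b1000100101110111 = 35191 (16-bit unsigned)

35191


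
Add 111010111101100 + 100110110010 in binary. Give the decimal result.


111010111101100 + 100110110010 = 111111110011110 = 32670

32670


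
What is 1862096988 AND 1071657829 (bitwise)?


0b1101110111111010101100001011100 & 0b111111111000000011001101100101 = 0b101110111000000001000001000100 = 786436164

786436164


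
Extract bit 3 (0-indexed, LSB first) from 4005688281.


0b11101110110000011111001111011001, position 3 = 1

1


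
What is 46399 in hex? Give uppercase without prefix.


46399 = B53F hex

B53F


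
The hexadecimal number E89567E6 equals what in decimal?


E89567E6 hex = 3902105574 decimal

3902105574


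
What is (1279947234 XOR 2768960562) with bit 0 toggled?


Step 1: 1279947234 ^ 2768960562 = 3913321936
Step 2: 3913321936 ^ (1 << 0) = 3913321936 ^ 1 = 3913321937

3913321937


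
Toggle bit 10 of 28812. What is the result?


28812 ^ (1 << 10) = 28812 ^ 1024 = 29836

29836


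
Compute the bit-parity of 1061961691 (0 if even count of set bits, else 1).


0b111111010011000011111111011011 has 21 ones => parity 1

1


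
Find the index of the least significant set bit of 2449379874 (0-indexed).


0b10010001111111101001001000100010. Lowest set bit at position 1

1


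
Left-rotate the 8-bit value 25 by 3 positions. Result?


Rotate 0b11001 left by 3 (8-bit) = 0b11001000 = 200

200


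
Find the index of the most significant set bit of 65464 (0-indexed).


0b1111111110111000. Highest set bit at position 15

15


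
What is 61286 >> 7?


0b1110111101100110 >> 7 = 0b111011110 = 478

478


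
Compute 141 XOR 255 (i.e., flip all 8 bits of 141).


141 ^ 255 = 114

114


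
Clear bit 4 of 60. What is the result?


60 & ~(1 << 4) = 44

44


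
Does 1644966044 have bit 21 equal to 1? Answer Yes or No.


0b1100010000011000011000010011100, bit 21 = 0. No

No


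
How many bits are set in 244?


0b11110100 has 5 set bits

5


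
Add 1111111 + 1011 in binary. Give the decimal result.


1111111 + 1011 = 10001010 = 138

138


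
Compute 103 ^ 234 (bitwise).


0b1100111 ^ 0b11101010 = 0b10001101 = 141

141


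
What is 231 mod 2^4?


231 & 15 = 7

7


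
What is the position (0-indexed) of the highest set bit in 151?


0b10010111. Highest set bit at position 7

7


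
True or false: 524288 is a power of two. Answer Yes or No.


0b10000000000000000000. Only one bit set => Yes

Yes


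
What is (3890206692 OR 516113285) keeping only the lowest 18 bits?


Step 1: 3890206692 | 516113285 = 4292859877
Step 2: 4292859877 & 262143 = 251877

251877


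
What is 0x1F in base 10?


1F hex = 31 decimal

31


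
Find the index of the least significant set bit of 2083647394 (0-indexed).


0b1111100001100011110111110100010. Lowest set bit at position 1

1


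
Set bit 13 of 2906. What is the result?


2906 | (1 << 13) = 2906 | 8192 = 11098

11098


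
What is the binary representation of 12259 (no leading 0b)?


12259 = 10111111100011 in binary

10111111100011


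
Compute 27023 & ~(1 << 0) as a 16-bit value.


27023 & ~(1 << 0) = 27022

27022


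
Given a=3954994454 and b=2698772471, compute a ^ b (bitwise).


3954994454 ^ 2698772471 = 1265079009

1265079009


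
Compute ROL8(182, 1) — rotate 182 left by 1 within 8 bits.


Rotate 0b10110110 left by 1 (8-bit) = 0b1101101 = 109

109


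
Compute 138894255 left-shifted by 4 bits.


0b1000010001110101101110101111 << 4 = 0b10000100011101011011101011110000 = 2222308080

2222308080


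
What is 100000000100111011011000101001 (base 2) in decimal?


100000000100111011011000101001 in decimal = 538162729

538162729


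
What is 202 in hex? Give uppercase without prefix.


202 = CA hex

CA


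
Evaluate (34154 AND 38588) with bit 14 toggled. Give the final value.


Step 1: 34154 & 38588 = 33832
Step 2: 33832 ^ (1 << 14) = 33832 ^ 16384 = 50216

50216


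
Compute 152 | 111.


0b10011000 | 0b1101111 = 0b11111111 = 255

255


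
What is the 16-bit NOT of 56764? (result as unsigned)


~0b1101110110111100 = 0b10001001000011 = 8771 (16-bit unsigned)

8771


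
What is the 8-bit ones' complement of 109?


109 ^ 255 = 146

146


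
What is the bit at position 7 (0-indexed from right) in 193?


0b11000001, position 7 = 1

1


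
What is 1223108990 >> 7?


0b1001000111001110010100101111110 >> 7 = 0b100100011100111001010010 = 9555538

9555538


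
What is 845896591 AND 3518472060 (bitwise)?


0b110010011010110101101110001111 & 0b11010001101101111001111101111100 = 0b10000001000110001101100001100 = 270736140

270736140


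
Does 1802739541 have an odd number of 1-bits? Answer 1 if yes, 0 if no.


0b1101011011100111001111101010101 has 20 ones => parity 0

0


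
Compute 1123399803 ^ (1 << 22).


1123399803 ^ (1 << 22) = 1123399803 ^ 4194304 = 1119205499

1119205499


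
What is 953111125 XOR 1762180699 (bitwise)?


0b111000110011110101001001010101 ^ 0b1101001000010001011111001011011 = 0b1010001110001111110110000001110 = 1372056590

1372056590


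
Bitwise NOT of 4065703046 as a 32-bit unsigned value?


~0b11110010010101011011010010000110 = 0b1101101010100100101101111001 = 229264249 (32-bit unsigned)

229264249


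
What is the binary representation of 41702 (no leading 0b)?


41702 = 1010001011100110 in binary

1010001011100110


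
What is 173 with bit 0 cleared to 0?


173 & ~(1 << 0) = 172

172


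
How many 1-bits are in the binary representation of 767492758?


0b101101101111110000001010010110 has 16 set bits

16


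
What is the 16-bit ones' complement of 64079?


64079 ^ 65535 = 1456

1456


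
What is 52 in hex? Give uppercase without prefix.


52 = 34 hex

34


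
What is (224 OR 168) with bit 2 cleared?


Step 1: 224 | 168 = 232
Step 2: 232 & ~(1 << 2) = 232

232


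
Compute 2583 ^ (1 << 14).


2583 ^ (1 << 14) = 2583 ^ 16384 = 18967

18967


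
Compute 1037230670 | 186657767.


0b111101110100101110001001001110 | 0b1011001000000010101111100111 = 0b111111111100101110101111101111 = 1072884719

1072884719


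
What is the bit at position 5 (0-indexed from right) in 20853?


0b101000101110101, position 5 = 1

1


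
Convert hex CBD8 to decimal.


CBD8 hex = 52184 decimal

52184


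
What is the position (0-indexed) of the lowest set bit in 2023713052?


0b1111000100111110110100100011100. Lowest set bit at position 2

2


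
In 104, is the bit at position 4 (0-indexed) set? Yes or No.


0b1101000, bit 4 = 0. No

No


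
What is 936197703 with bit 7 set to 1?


936197703 | (1 << 7) = 936197703 | 128 = 936197831

936197831


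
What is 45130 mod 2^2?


45130 & 3 = 2

2


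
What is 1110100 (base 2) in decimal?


1110100 in decimal = 116

116


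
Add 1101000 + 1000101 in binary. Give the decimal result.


1101000 + 1000101 = 10101101 = 173

173


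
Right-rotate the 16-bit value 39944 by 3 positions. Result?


Rotate 0b1001110000001000 right by 3 (16-bit) = 0b1001110000001 = 4993

4993


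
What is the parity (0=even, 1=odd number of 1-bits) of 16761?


0b100000101111001 has 7 ones => parity 1

1


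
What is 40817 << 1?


0b1001111101110001 << 1 = 0b10011111011100010 = 81634

81634


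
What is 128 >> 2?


0b10000000 >> 2 = 0b100000 = 32

32


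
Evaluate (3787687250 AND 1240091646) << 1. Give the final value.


Step 1: 3787687250 & 1240091646 = 1103233362
Step 2: 1103233362 << 1 = 2206466724

2206466724


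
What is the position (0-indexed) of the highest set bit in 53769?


0b1101001000001001. Highest set bit at position 15

15


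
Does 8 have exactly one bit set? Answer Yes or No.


0b1000. Only one bit set => Yes

Yes


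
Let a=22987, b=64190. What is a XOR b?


22987 ^ 64190 = 41845

41845


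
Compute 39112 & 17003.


0b1001100011001000 & 0b100001001101011 = 0b1001000 = 72

72


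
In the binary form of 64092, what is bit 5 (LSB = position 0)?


0b1111101001011100, position 5 = 0

0


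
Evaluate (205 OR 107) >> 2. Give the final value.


Step 1: 205 | 107 = 239
Step 2: 239 >> 2 = 59

59


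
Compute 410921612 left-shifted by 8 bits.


0b11000011111100010101010001100 << 8 = 0b1100001111110001010101000110000000000 = 105195932672

105195932672


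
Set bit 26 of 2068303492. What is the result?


2068303492 | (1 << 26) = 2068303492 | 67108864 = 2135412356

2135412356


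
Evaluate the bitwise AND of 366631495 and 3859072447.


0b10101110110100101101001000111 & 0b11100110000001001100010110111111 = 0b100000000000100000000000111 = 67125255

67125255


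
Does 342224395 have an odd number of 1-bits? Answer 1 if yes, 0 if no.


0b10100011001011110111000001011 has 15 ones => parity 1

1


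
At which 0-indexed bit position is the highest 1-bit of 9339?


0b10010001111011. Highest set bit at position 13

13


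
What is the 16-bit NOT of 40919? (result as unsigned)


~0b1001111111010111 = 0b110000000101000 = 24616 (16-bit unsigned)

24616


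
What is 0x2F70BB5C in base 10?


2F70BB5C hex = 795917148 decimal

795917148


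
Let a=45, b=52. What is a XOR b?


45 ^ 52 = 25

25


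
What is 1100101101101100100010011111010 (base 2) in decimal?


1100101101101100100010011111010 in decimal = 1706444026

1706444026


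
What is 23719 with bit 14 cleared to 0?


23719 & ~(1 << 14) = 7335

7335


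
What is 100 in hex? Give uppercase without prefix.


100 = 64 hex

64


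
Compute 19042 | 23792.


0b100101001100010 | 0b101110011110000 = 0b101111011110010 = 24306

24306


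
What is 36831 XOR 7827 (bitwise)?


0b1000111111011111 ^ 0b1111010010011 = 0b1001000101001100 = 37196

37196


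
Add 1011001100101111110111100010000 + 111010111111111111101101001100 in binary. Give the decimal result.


1011001100101111110111100010000 + 111010111111111111101101001100 = 10010100100101111110101001011100 = 2492983900

2492983900


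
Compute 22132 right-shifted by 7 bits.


0b101011001110100 >> 7 = 0b10101100 = 172

172


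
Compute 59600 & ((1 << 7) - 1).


59600 & 127 = 80

80


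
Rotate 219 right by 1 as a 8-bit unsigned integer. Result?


Rotate 0b11011011 right by 1 (8-bit) = 0b11101101 = 237

237


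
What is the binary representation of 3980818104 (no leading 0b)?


3980818104 = 11101101010001100111011010111000 in binary

11101101010001100111011010111000


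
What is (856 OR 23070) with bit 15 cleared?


Step 1: 856 | 23070 = 23390
Step 2: 23390 & ~(1 << 15) = 23390

23390


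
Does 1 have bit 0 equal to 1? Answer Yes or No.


0b1, bit 0 = 1. Yes

Yes


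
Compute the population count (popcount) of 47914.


0b1011101100101010 has 9 set bits

9


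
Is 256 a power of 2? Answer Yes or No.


0b100000000. Only one bit set => Yes

Yes


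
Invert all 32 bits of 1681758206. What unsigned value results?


1681758206 ^ 4294967295 = 2613209089

2613209089


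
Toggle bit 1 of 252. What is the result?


252 ^ (1 << 1) = 252 ^ 2 = 254

254


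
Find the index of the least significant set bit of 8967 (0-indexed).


0b10001100000111. Lowest set bit at position 0

0


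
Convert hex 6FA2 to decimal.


6FA2 hex = 28578 decimal

28578


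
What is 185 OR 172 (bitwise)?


0b10111001 | 0b10101100 = 0b10111101 = 189

189


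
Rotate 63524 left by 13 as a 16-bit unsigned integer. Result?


Rotate 0b1111100000100100 left by 13 (16-bit) = 0b1001111100000100 = 40708

40708


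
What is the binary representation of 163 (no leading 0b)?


163 = 10100011 in binary

10100011


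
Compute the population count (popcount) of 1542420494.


0b1011011111011110111100000001110 has 19 set bits

19


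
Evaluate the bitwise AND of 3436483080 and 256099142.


0b11001100110101001001001000001000 & 0b1111010000111100001101000110 = 0b1100010000001000001000000000 = 205554176

205554176


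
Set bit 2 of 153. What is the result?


153 | (1 << 2) = 153 | 4 = 157

157


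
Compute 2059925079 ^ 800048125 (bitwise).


0b1111010110001111111011001010111 ^ 0b101111101011111100001111111101 = 0b1010101011010000011010110101010 = 1432892842

1432892842


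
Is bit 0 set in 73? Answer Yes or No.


0b1001001, bit 0 = 1. Yes

Yes


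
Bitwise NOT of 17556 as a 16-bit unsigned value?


~0b100010010010100 = 0b1011101101101011 = 47979 (16-bit unsigned)

47979


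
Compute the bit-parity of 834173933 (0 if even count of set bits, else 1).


0b110001101110000111101111101101 has 19 ones => parity 1

1


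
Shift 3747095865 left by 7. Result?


0b11011111010110000010010100111001 << 7 = 0b110111110101100000100101001110010000000 = 479628270720

479628270720


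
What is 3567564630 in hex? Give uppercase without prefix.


3567564630 = D4A4B756 hex

D4A4B756


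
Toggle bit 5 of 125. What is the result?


125 ^ (1 << 5) = 125 ^ 32 = 93

93


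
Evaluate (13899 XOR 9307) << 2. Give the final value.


Step 1: 13899 ^ 9307 = 4624
Step 2: 4624 << 2 = 18496

18496


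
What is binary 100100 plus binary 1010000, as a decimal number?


100100 + 1010000 = 1110100 = 116

116


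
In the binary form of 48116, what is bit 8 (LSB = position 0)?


0b1011101111110100, position 8 = 1

1


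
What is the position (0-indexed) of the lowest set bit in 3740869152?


0b11011110111110010010001000100000. Lowest set bit at position 5

5


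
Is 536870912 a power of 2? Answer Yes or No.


0b100000000000000000000000000000. Only one bit set => Yes

Yes


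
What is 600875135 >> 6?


0b100011110100001010000001111111 >> 6 = 0b100011110100001010000001 = 9388673

9388673


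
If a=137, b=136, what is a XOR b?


137 ^ 136 = 1

1


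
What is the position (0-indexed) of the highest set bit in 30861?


0b111100010001101. Highest set bit at position 14

14


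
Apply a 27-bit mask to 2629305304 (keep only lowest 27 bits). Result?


2629305304 & 134217727 = 79168472

79168472


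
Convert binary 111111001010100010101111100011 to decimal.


111111001010100010101111100011 in decimal = 1059728355

1059728355


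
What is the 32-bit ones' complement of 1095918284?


1095918284 ^ 4294967295 = 3199049011

3199049011


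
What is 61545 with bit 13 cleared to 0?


61545 & ~(1 << 13) = 53353

53353


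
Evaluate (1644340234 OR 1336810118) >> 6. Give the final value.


Step 1: 1644340234 | 1336810118 = 1873723022
Step 2: 1873723022 >> 6 = 29276922

29276922


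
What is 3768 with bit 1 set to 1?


3768 | (1 << 1) = 3768 | 2 = 3770

3770


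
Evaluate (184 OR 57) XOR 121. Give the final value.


Step 1: 184 | 57 = 185
Step 2: 185 ^ 121 = 192

192


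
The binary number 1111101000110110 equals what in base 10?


1111101000110110 in decimal = 64054

64054


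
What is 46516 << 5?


0b1011010110110100 << 5 = 0b101101011011010000000 = 1488512

1488512


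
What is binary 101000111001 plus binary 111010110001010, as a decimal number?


101000111001 + 111010110001010 = 111111111000011 = 32707

32707


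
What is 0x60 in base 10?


60 hex = 96 decimal

96


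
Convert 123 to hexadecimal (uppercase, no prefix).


123 = 7B hex

7B


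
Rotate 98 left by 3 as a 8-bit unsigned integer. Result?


Rotate 0b1100010 left by 3 (8-bit) = 0b10011 = 19

19


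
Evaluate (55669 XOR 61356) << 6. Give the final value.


Step 1: 55669 ^ 61356 = 14041
Step 2: 14041 << 6 = 898624

898624


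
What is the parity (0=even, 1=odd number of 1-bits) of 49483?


0b1100000101001011 has 7 ones => parity 1

1


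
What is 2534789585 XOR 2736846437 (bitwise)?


0b10010111000101011101000111010001 ^ 0b10100011001000001111011001100101 = 0b110100001101010010011110110100 = 875898804

875898804


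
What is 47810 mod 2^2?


47810 & 3 = 2

2


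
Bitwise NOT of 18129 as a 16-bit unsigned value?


~0b100011011010001 = 0b1011100100101110 = 47406 (16-bit unsigned)

47406


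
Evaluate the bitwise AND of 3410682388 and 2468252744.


0b11001011010010101110001000010100 & 0b10010011000111101000110001001000 = 0b10000011000010101000000000000000 = 2198503424

2198503424


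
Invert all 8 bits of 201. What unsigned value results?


201 ^ 255 = 54

54


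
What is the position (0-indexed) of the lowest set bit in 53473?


0b1101000011100001. Lowest set bit at position 0

0


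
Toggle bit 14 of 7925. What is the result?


7925 ^ (1 << 14) = 7925 ^ 16384 = 24309

24309


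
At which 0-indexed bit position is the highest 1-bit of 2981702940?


0b10110001101110010010110100011100. Highest set bit at position 31

31


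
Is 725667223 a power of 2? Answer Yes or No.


0b101011010000001100110110010111. Multiple bits set => No

No


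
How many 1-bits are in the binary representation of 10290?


0b10100000110010 has 5 set bits

5


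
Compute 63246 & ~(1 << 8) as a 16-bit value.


63246 & ~(1 << 8) = 62990

62990


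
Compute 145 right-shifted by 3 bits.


0b10010001 >> 3 = 0b10010 = 18

18


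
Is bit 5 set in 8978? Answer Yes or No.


0b10001100010010, bit 5 = 0. No

No


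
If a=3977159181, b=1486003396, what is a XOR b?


3977159181 ^ 1486003396 = 3046915785

3046915785


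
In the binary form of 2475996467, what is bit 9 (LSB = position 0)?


0b10010011100101001011010100110011, position 9 = 0

0


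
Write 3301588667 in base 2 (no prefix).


3301588667 = 11000100110010100011111010111011 in binary

11000100110010100011111010111011


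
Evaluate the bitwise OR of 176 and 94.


0b10110000 | 0b1011110 = 0b11111110 = 254

254


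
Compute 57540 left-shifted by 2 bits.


0b1110000011000100 << 2 = 0b111000001100010000 = 230160

230160


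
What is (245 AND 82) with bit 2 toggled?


Step 1: 245 & 82 = 80
Step 2: 80 ^ (1 << 2) = 80 ^ 4 = 84

84


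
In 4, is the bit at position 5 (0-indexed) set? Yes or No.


0b100, bit 5 = 0. No

No


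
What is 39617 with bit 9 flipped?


39617 ^ (1 << 9) = 39617 ^ 512 = 39105

39105


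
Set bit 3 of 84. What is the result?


84 | (1 << 3) = 84 | 8 = 92

92


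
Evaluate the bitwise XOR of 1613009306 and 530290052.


0b1100000001001001001000110011010 ^ 0b11111100110111001010110000100 = 0b1111111101111110000010000011110 = 2143224862

2143224862


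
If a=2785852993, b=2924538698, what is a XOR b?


2785852993 ^ 2924538698 = 140268811

140268811


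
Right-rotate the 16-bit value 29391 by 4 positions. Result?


Rotate 0b111001011001111 right by 4 (16-bit) = 0b1111011100101100 = 63276

63276


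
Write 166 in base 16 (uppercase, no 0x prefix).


166 = A6 hex

A6


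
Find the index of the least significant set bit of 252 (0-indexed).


0b11111100. Lowest set bit at position 2

2


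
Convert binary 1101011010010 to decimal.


1101011010010 in decimal = 6866

6866


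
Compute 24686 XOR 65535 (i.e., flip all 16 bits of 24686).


24686 ^ 65535 = 40849

40849


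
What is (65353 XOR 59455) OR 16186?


Step 1: 65353 ^ 59455 = 6006
Step 2: 6006 | 16186 = 16254

16254


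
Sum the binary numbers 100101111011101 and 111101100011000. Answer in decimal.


100101111011101 + 111101100011000 = 1100011011110101 = 50933

50933


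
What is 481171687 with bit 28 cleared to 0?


481171687 & ~(1 << 28) = 212736231

212736231


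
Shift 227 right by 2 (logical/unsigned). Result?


0b11100011 >> 2 = 0b111000 = 56

56


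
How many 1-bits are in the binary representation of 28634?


0b110111111011010 has 11 set bits

11


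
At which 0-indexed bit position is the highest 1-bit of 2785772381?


0b10100110000010111000001101011101. Highest set bit at position 31

31


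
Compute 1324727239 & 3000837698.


0b1001110111101011011101111000111 & 0b10110010110111010010011001000010 = 0b10110101010010001001000010 = 47522370

47522370


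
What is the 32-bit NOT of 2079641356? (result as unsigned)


~0b1111011111101001100111100001100 = 0b10000100000010110011000011110011 = 2215325939 (32-bit unsigned)

2215325939


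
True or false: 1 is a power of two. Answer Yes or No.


0b1. Only one bit set => Yes

Yes


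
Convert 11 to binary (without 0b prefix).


11 = 1011 in binary

1011


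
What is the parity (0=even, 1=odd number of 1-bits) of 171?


0b10101011 has 5 ones => parity 1

1


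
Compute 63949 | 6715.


0b1111100111001101 | 0b1101000111011 = 0b1111101111111111 = 64511

64511


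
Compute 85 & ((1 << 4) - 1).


85 & 15 = 5

5


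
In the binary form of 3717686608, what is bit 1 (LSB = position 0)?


0b11011101100101110110010101010000, position 1 = 0

0


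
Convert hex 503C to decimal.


503C hex = 20540 decimal

20540


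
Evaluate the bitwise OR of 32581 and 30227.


0b111111101000101 | 0b111011000010011 = 0b111111101010111 = 32599

32599


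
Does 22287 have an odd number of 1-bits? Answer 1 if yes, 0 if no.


0b101011100001111 has 9 ones => parity 1

1


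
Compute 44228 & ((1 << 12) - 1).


44228 & 4095 = 3268

3268


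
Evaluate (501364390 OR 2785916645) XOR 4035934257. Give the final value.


Step 1: 501364390 | 2785916645 = 3220158183
Step 2: 3220158183 ^ 4035934257 = 1331744470

1331744470


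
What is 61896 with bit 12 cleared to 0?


61896 & ~(1 << 12) = 57800

57800


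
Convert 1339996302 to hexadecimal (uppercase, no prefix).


1339996302 = 4FDEB88E hex

4FDEB88E


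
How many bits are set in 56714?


0b1101110110001010 has 9 set bits

9


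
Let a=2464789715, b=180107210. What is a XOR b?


2464789715 ^ 180107210 = 2555740953

2555740953


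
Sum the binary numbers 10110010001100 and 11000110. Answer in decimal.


10110010001100 + 11000110 = 10110101010010 = 11602

11602


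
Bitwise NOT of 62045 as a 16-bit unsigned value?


~0b1111001001011101 = 0b110110100010 = 3490 (16-bit unsigned)

3490


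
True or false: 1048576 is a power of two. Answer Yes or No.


0b100000000000000000000. Only one bit set => Yes

Yes


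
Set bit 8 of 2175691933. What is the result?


2175691933 | (1 << 8) = 2175691933 | 256 = 2175692189

2175692189


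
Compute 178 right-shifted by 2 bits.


0b10110010 >> 2 = 0b101100 = 44

44


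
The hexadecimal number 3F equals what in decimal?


3F hex = 63 decimal

63


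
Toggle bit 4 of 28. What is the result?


28 ^ (1 << 4) = 28 ^ 16 = 12

12


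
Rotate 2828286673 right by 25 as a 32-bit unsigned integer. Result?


Rotate 0b10101000100101000011101011010001 right by 25 (32-bit) = 0b1001010000111010110100011010100 = 1243441364

1243441364


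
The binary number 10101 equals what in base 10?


10101 in decimal = 21

21


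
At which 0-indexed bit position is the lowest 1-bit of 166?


0b10100110. Lowest set bit at position 1

1


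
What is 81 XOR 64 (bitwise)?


0b1010001 ^ 0b1000000 = 0b10001 = 17

17


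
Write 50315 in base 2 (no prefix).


50315 = 1100010010001011 in binary

1100010010001011


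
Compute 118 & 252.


0b1110110 & 0b11111100 = 0b1110100 = 116

116


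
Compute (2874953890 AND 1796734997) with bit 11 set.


Step 1: 2874953890 & 1796734997 = 722993152
Step 2: 722993152 | (1 << 11) = 722993152 | 2048 = 722995200

722995200


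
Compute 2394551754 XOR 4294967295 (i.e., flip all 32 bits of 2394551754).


2394551754 ^ 4294967295 = 1900415541

1900415541


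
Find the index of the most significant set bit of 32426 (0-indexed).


0b111111010101010. Highest set bit at position 14

14


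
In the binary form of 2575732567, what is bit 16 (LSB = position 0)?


0b10011001100001101000111101010111, position 16 = 0

0


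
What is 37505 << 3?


0b1001001010000001 << 3 = 0b1001001010000001000 = 300040

300040


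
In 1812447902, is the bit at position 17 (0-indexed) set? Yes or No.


0b1101100000001111100001010011110, bit 17 = 1. Yes

Yes
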